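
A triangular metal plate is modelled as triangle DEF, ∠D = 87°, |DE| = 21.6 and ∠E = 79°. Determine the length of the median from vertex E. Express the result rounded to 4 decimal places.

47.8317

The third angle is ∠F = 180° − ∠D − ∠E = 14.00°.
Law of sines: |EF| = |DE|·sin D/sin F ≈ 89.163.
Law of sines: |FD| = |DE|·sin E/sin F ≈ 87.645.
Median from E: ½√(2·|DE|² + 2·|EF|² − |FD|²) ≈ 47.832.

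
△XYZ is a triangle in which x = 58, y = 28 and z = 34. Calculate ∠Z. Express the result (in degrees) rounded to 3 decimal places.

By the law of cosines, cos Z = (x² + y² − z²) / (2·x·y) ≈ 0.92118, so ∠Z ≈ 22.90°.

∠Z ≈ 22.900°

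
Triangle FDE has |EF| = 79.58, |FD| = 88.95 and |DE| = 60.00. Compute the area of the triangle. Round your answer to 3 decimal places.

Semiperimeter s = (60 + 79.58 + 88.95)/2 = 114.26.
Heron's formula: area = √(114.26·54.265·34.685·25.315) ≈ 2333.3.

2333.331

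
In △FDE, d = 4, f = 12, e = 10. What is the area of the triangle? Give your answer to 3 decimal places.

Semiperimeter s = (12 + 4 + 10)/2 = 13.
Heron's formula: area = √(13·1·9·3) ≈ 18.735.

area ≈ 18.735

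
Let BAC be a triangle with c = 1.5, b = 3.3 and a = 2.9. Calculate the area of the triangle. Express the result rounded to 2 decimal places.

Semiperimeter s = (3.3 + 2.9 + 1.5)/2 = 3.85.
Heron's formula: area = √(3.85·0.55·0.95·2.35) ≈ 2.1742.

area ≈ 2.17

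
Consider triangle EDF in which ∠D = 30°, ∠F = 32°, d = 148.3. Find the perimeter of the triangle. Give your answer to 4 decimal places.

567.3563

The third angle is ∠E = 180° − ∠D − ∠F = 118.00°.
Law of sines: e = d·sin E/sin D ≈ 261.88.
Law of sines: f = d·sin F/sin D ≈ 157.17.
Semiperimeter s = (261.88+148.3+157.17)/2 = 283.68.
Perimeter = 261.88 + 148.3 + 157.17 = 567.36.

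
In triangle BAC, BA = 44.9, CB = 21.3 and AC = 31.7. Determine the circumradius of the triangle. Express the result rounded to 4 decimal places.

R ≈ 24.6479

By the law of cosines, cos B = (CB² + BA² − AC²) / (2·CB·BA) ≈ 0.76582, so ∠B ≈ 40.02°.
Circumradius = AC/(2 sin B) ≈ 24.648.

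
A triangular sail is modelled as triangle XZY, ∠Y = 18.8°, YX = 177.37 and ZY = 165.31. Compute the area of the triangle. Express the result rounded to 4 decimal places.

Area = ½·ZY·YX·sin Y ≈ 4724.6.

area ≈ 4724.5818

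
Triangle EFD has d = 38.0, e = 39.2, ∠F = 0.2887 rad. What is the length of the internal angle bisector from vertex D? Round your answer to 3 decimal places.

t_D ≈ 13.734

By the law of cosines, f² = d² + e² − 2·d·e·cos F = 124.73, so f ≈ 11.168.
Law of cosines again: cos D = (e² + f² − d²)/(2·e·f) ≈ 0.24826, so ∠D ≈ 1.3199 rad.
The bisector from D has length 2·e·f·cos(∠D/2)/(e+f) ≈ 13.734.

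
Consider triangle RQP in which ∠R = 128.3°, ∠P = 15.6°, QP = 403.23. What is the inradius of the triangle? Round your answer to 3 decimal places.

The third angle is ∠Q = 180° − ∠P − ∠R = 36.10°.
Law of sines: PR = QP·sin Q/sin R ≈ 302.74.
Law of sines: RQ = QP·sin P/sin R ≈ 138.18.
Area = ½·QP·PR·sin P ≈ 16414.
Semiperimeter s = (403.23+302.74+138.18)/2 = 422.07.
Inradius = area/s = 16414/422.07 ≈ 38.889.

r ≈ 38.889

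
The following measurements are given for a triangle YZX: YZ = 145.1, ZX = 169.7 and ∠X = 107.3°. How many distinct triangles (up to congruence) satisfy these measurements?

0

ZX·sin X = 169.7·sin(107.3°) ≈ 162.
Since ∠X is not acute, a triangle exists only if YZ > ZX; here YZ ≤ ZX, so there is no triangle.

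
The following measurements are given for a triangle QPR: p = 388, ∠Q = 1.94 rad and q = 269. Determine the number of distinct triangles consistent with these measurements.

p·sin Q = 388·sin(1.94 rad) ≈ 361.9.
Since ∠Q is not acute, a triangle exists only if q > p; here q ≤ p, so there is no triangle.

0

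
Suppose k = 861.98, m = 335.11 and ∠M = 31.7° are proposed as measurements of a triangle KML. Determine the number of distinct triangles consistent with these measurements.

k·sin M = 861.98·sin(31.7°) ≈ 452.9.
Since m = 335.11 < 452.9 = k sin M, no triangle exists.

0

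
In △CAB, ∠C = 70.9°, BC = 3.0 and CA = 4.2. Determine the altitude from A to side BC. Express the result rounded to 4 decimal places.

By the law of cosines, AB² = BC² + CA² − 2·BC·CA·cos C = 18.394, so AB ≈ 4.2888.
Area = ½·BC·CA·sin C ≈ 5.9532.
The altitude from A has length 2·area/BC ≈ 3.9688.

h_A ≈ 3.9688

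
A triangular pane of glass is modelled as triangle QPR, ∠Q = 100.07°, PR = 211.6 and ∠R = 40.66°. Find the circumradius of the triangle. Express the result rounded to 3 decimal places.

107.455

The third angle is ∠P = 180° − ∠R − ∠Q = 39.27°.
Law of sines: RQ = PR·sin P/sin Q ≈ 136.03.
Law of sines: QP = PR·sin R/sin Q ≈ 140.03.
Circumradius = PR/(2 sin Q) ≈ 107.46.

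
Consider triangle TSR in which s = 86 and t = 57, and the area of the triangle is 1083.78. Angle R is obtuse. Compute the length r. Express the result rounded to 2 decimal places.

From area = ½·t·s·sin R, we get sin R = 2·area/(t·s) ≈ 0.44218.
Taking the obtuse solution, ∠R ≈ 153.76°.
Law of cosines then gives r ≈ 139.42.

139.42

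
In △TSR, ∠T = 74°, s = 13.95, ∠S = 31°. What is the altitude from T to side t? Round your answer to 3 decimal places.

The third angle is ∠R = 180° − ∠T − ∠S = 75.00°.
Law of sines: t = s·sin T/sin S ≈ 26.036.
Law of sines: r = s·sin R/sin S ≈ 26.162.
Area = ½·s·t·sin R ≈ 175.41.
The altitude from T has length 2·area/t ≈ 13.475.

13.475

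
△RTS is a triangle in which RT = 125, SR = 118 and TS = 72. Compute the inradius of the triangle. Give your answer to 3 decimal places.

26.399

Semiperimeter s = (72 + 118 + 125)/2 = 157.5.
Heron's formula: area = √(157.5·85.5·39.5·32.5) ≈ 4157.8.
Inradius = area/s = 4157.8/157.5 ≈ 26.399.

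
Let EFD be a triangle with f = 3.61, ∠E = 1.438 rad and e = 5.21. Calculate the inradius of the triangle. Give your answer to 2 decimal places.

Law of sines: sin F = f·sin E/e ≈ 0.68680.
Since e ≥ f, only the acute value applies: ∠F ≈ 0.757 rad.
Then ∠D = π − ∠E − ∠F ≈ 0.947 rad.
Law of sines gives d = e·sin D/sin E ≈ 4.2649.
Area = ½·e·f·sin D ≈ 7.6303.
Semiperimeter s = (5.21+3.61+4.2649)/2 = 6.5424.
Inradius = area/s = 7.6303/6.5424 ≈ 1.1663.

r ≈ 1.17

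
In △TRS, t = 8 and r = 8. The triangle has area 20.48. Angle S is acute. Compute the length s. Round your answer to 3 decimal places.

From area = ½·t·r·sin S, we get sin S = 2·area/(t·r) ≈ 0.64000.
Taking the acute solution, ∠S ≈ 39.79°.
Law of cosines then gives s ≈ 5.445.

5.445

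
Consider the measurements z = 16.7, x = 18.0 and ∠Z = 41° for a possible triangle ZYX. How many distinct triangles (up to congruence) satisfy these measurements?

2

x·sin Z = 18.0·sin(41°) ≈ 11.81.
Since x sin Z < z < x (11.81 < 16.7 < 18.0), two triangles exist.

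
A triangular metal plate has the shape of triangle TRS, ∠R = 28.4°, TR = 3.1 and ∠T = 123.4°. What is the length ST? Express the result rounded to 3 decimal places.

The third angle is ∠S = 180° − ∠T − ∠R = 28.20°.
Law of sines: ST = TR·sin R/sin S ≈ 3.1202.

3.120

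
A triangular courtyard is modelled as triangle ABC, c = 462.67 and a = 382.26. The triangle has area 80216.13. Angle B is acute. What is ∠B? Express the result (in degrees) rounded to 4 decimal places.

65.1094

From area = ½·c·a·sin B, we get sin B = 2·area/(c·a) ≈ 0.90711.
Taking the acute solution, ∠B ≈ 65.11°.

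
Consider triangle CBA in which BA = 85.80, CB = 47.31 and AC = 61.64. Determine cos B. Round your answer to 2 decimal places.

By the law of cosines, cos B = (CB² + BA² − AC²) / (2·CB·BA) ≈ 0.71447, so ∠B ≈ 44.40°.

cos B ≈ 0.71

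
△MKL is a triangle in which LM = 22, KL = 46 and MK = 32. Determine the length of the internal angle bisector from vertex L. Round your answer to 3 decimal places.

By the law of cosines, cos L = (KL² + LM² − MK²) / (2·KL·LM) ≈ 0.77866, so ∠L ≈ 38.86°.
The bisector from L has length 2·KL·LM·cos(∠L/2)/(KL+LM) ≈ 28.069.

t_L ≈ 28.069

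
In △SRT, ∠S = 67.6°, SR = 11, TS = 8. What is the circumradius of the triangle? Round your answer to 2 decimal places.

By the law of cosines, RT² = TS² + SR² − 2·TS·SR·cos S = 117.93, so RT ≈ 10.86.
Area = ½·TS·SR·sin S ≈ 40.68.
Circumradius = RT/(2 sin S) ≈ 5.873.

5.87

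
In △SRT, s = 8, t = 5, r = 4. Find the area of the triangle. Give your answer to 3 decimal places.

Semiperimeter p = (8 + 4 + 5)/2 = 8.5.
Heron's formula: area = √(8.5·0.5·4.5·3.5) ≈ 8.1815.

area ≈ 8.182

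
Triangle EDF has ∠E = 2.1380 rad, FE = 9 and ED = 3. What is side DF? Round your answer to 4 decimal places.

10.9093

By the law of cosines, DF² = FE² + ED² − 2·FE·ED·cos E = 119.01, so DF ≈ 10.909.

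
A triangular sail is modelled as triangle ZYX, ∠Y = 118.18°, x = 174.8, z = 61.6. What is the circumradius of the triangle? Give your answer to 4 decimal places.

By the law of cosines, y² = x² + z² − 2·x·z·cos Y = 44520, so y ≈ 211.
Area = ½·x·z·sin Y ≈ 4745.7.
Circumradius = y/(2 sin Y) ≈ 119.68.

R ≈ 119.6847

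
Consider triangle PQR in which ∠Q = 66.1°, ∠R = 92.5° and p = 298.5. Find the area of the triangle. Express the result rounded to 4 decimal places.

The third angle is ∠P = 180° − ∠Q − ∠R = 21.40°.
Law of sines: q = p·sin Q/sin P ≈ 747.94.
Law of sines: r = p·sin R/sin P ≈ 817.31.
Area = ½·p·q·sin R ≈ 1.1152e+05.

111523.3335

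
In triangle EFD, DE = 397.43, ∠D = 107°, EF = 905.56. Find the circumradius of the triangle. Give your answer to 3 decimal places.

R ≈ 473.468

Law of sines: sin F = DE·sin D/EF ≈ 0.41970.
Since EF ≥ DE, only the acute value applies: ∠F ≈ 24.82°.
Then ∠E = 180° − ∠D − ∠F ≈ 48.18°.
Law of sines gives FD = EF·sin E/sin D ≈ 705.75.
Circumradius = EF/(2 sin D) ≈ 473.47.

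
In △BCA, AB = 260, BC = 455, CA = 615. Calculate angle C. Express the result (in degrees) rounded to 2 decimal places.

By the law of cosines, cos C = (BC² + CA² − AB²) / (2·BC·CA) ≈ 0.92495, so ∠C ≈ 22.34°.

∠C ≈ 22.34°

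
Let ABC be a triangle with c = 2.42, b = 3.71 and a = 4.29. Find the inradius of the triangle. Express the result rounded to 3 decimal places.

r ≈ 0.860

Semiperimeter s = (4.29 + 3.71 + 2.42)/2 = 5.21.
Heron's formula: area = √(5.21·0.92·1.5·2.79) ≈ 4.4788.
Inradius = area/s = 4.4788/5.21 ≈ 0.85965.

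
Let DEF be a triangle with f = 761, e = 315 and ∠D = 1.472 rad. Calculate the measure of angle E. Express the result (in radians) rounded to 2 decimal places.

By the law of cosines, d² = e² + f² − 2·e·f·cos D = 6.3106e+05, so d ≈ 794.39.
Law of cosines again: cos E = (f² + d² − e²)/(2·f·d) ≈ 0.91885, so ∠E ≈ 0.406 rad.

∠E ≈ 0.41 rad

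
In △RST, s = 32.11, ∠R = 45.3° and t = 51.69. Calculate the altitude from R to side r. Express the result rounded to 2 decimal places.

h_R ≈ 31.90

By the law of cosines, r² = s² + t² − 2·s·t·cos R = 1368, so r ≈ 36.986.
Area = ½·s·t·sin R ≈ 589.88.
The altitude from R has length 2·area/r ≈ 31.897.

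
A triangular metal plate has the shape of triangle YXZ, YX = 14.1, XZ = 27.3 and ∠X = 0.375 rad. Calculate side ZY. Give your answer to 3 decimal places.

15.091

By the law of cosines, ZY² = YX² + XZ² − 2·YX·XZ·cos X = 227.74, so ZY ≈ 15.091.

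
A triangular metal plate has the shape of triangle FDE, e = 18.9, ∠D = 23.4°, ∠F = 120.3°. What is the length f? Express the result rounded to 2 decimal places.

27.56

The third angle is ∠E = 180° − ∠F − ∠D = 36.30°.
Law of sines: f = e·sin F/sin E ≈ 27.564.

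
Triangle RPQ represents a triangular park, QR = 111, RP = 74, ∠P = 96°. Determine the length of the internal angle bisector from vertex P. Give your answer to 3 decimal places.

Law of sines: sin Q = RP·sin P/QR ≈ 0.66301.
Since QR ≥ RP, only the acute value applies: ∠Q ≈ 41.53°.
Then ∠R = 180° − ∠P − ∠Q ≈ 42.47°.
Law of sines gives PQ = QR·sin R/sin P ≈ 75.36.
The bisector from P has length 2·RP·PQ·cos(∠P/2)/(RP+PQ) ≈ 49.967.

t_P ≈ 49.967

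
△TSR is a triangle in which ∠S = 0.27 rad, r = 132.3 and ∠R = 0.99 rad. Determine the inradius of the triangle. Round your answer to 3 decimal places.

16.351

The third angle is ∠T = π − ∠S − ∠R = 1.882 rad.
Law of sines: t = r·sin T/sin R ≈ 150.67.
Law of sines: s = r·sin S/sin R ≈ 42.21.
Area = ½·r·t·sin S ≈ 2658.4.
Semiperimeter p = (150.67+42.21+132.3)/2 = 162.59.
Inradius = area/p = 2658.4/162.59 ≈ 16.351.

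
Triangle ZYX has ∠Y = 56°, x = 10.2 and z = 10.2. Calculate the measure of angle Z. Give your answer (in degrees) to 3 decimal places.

62.000

By the law of cosines, y² = x² + z² − 2·x·z·cos Y = 91.723, so y ≈ 9.5772.
Law of cosines again: cos Z = (y² + x² − z²)/(2·y·x) ≈ 0.46947, so ∠Z ≈ 62.00°.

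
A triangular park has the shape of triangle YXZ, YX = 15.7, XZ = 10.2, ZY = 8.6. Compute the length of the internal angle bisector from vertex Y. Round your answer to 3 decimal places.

By the law of cosines, cos Y = (ZY² + YX² − XZ²) / (2·ZY·YX) ≈ 0.80140, so ∠Y ≈ 36.74°.
The bisector from Y has length 2·ZY·YX·cos(∠Y/2)/(ZY+YX) ≈ 10.547.

t_Y ≈ 10.547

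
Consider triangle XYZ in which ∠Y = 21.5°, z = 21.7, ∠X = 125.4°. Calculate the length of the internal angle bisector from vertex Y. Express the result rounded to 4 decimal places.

The third angle is ∠Z = 180° − ∠X − ∠Y = 33.10°.
Law of sines: x = z·sin X/sin Z ≈ 32.39.
Law of sines: y = z·sin Y/sin Z ≈ 14.563.
The bisector from Y has length 2·z·x·cos(∠Y/2)/(z+x) ≈ 25.533.

t_Y ≈ 25.5326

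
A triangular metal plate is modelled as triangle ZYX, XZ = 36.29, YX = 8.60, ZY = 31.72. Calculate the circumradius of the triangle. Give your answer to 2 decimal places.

R ≈ 20.14

By the law of cosines, cos Z = (XZ² + ZY² − YX²) / (2·XZ·ZY) ≈ 0.97695, so ∠Z ≈ 0.215 rad.
Circumradius = YX/(2 sin Z) ≈ 20.142.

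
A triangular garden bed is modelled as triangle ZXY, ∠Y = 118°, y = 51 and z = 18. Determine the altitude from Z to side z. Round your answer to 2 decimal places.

Law of sines: sin Z = z·sin Y/y ≈ 0.31163.
Since y ≥ z, only the acute value applies: ∠Z ≈ 18.16°.
Then ∠X = 180° − ∠Y − ∠Z ≈ 43.84°.
Law of sines gives x = y·sin X/sin Y ≈ 40.01.
Area = ½·y·z·sin X ≈ 317.94.
The altitude from Z has length 2·area/z ≈ 35.327.

h_Z ≈ 35.33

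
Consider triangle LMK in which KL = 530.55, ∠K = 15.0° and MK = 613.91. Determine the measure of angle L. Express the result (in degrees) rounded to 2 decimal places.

By the law of cosines, LM² = MK² + KL² − 2·MK·KL·cos K = 29145, so LM ≈ 170.72.
Law of cosines again: cos L = (KL² + LM² − MK²)/(2·KL·LM) ≈ -0.36575, so ∠L ≈ 111.45°.

∠L ≈ 111.45°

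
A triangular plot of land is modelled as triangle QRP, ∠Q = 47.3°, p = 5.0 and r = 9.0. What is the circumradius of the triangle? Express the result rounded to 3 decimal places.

By the law of cosines, q² = r² + p² − 2·r·p·cos Q = 44.966, so q ≈ 6.7056.
Area = ½·r·p·sin Q ≈ 16.536.
Circumradius = q/(2 sin Q) ≈ 4.5622.

4.562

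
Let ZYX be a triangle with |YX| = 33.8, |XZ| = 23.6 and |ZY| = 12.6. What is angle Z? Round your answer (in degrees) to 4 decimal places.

By the law of cosines, cos Z = (|XZ|² + |ZY|² − |YX|²) / (2·|XZ|·|ZY|) ≈ -0.71751, so ∠Z ≈ 135.85°.

∠Z ≈ 135.8496°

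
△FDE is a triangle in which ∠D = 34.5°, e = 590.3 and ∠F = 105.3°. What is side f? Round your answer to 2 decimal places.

882.13

The third angle is ∠E = 180° − ∠F − ∠D = 40.20°.
Law of sines: f = e·sin F/sin E ≈ 882.13.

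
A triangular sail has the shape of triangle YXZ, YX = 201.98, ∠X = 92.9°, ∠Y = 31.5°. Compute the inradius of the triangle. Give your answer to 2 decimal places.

The third angle is ∠Z = 180° − ∠Y − ∠X = 55.60°.
Law of sines: XZ = YX·sin Y/sin Z ≈ 127.9.
Law of sines: ZY = YX·sin X/sin Z ≈ 244.48.
Area = ½·YX·XZ·sin X ≈ 12900.
Semiperimeter s = (127.9+244.48+201.98)/2 = 287.18.
Inradius = area/s = 12900/287.18 ≈ 44.921.

r ≈ 44.92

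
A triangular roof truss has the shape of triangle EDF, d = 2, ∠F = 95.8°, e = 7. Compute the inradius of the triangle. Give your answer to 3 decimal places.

By the law of cosines, f² = e² + d² − 2·e·d·cos F = 55.83, so f ≈ 7.4719.
Area = ½·e·d·sin F ≈ 6.9642.
Semiperimeter s = (7+2+7.4719)/2 = 8.236.
Inradius = area/s = 6.9642/8.236 ≈ 0.84558.

0.846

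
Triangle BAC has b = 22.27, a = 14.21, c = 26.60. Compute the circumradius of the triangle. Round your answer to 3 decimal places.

By the law of cosines, cos B = (a² + c² − b²) / (2·a·c) ≈ 0.54702, so ∠B ≈ 56.84°.
Circumradius = b/(2 sin B) ≈ 13.302.

13.302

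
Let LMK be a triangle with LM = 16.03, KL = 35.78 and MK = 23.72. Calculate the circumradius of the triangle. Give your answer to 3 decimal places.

By the law of cosines, cos L = (KL² + LM² − MK²) / (2·KL·LM) ≈ 0.84956, so ∠L ≈ 31.84°.
Circumradius = MK/(2 sin L) ≈ 22.483.

22.483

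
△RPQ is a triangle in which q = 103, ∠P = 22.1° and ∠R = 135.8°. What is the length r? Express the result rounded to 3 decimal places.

190.865

The third angle is ∠Q = 180° − ∠R − ∠P = 22.10°.
Law of sines: r = q·sin R/sin Q ≈ 190.86.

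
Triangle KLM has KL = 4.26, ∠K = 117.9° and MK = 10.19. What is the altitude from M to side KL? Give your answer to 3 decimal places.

h_M ≈ 9.006

By the law of cosines, LM² = MK² + KL² − 2·MK·KL·cos K = 162.61, so LM ≈ 12.752.
Area = ½·MK·KL·sin K ≈ 19.182.
The altitude from M has length 2·area/KL ≈ 9.0056.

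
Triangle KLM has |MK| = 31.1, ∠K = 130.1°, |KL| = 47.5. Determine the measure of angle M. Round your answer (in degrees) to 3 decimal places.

∠M ≈ 30.495°

By the law of cosines, |LM|² = |MK|² + |KL|² − 2·|MK|·|KL|·cos K = 5126.5, so |LM| ≈ 71.6.
Law of cosines again: cos M = (|LM|² + |MK|² − |KL|²)/(2·|LM|·|MK|) ≈ 0.86168, so ∠M ≈ 30.49°.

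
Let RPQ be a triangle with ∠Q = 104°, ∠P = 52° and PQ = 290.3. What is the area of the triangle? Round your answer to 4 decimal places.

area ≈ 79211.2814

The third angle is ∠R = 180° − ∠P − ∠Q = 24.00°.
Law of sines: QR = PQ·sin P/sin R ≈ 562.43.
Law of sines: RP = PQ·sin Q/sin R ≈ 692.53.
Area = ½·PQ·QR·sin Q ≈ 79211.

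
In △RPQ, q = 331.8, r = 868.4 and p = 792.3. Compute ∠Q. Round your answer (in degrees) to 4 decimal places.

∠Q ≈ 22.4513°

By the law of cosines, cos Q = (r² + p² − q²) / (2·r·p) ≈ 0.92420, so ∠Q ≈ 22.45°.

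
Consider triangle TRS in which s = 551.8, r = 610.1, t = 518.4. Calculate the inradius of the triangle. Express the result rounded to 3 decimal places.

159.387

Semiperimeter p = (518.4 + 610.1 + 551.8)/2 = 840.15.
Heron's formula: area = √(840.15·321.75·230.05·288.35) ≈ 1.3391e+05.
Inradius = area/p = 1.3391e+05/840.15 ≈ 159.39.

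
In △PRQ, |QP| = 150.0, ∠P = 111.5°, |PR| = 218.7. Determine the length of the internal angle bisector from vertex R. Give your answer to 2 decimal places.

t_R ≈ 248.44

By the law of cosines, |RQ|² = |QP|² + |PR|² − 2·|QP|·|PR|·cos P = 94376, so |RQ| ≈ 307.21.
Law of cosines again: cos R = (|PR|² + |RQ|² − |QP|²)/(2·|PR|·|RQ|) ≈ 0.89085, so ∠R ≈ 27.02°.
The bisector from R has length 2·|PR|·|RQ|·cos(∠R/2)/(|PR|+|RQ|) ≈ 248.44.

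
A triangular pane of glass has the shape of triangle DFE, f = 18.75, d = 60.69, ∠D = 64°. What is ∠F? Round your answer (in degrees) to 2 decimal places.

∠F ≈ 16.12°

Law of sines: sin F = f·sin D/d ≈ 0.27768.
Since d ≥ f, only the acute value applies: ∠F ≈ 16.12°.
Then ∠E = 180° − ∠D − ∠F ≈ 99.88°.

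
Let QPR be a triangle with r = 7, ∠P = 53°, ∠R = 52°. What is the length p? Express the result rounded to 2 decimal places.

The third angle is ∠Q = 180° − ∠P − ∠R = 75.00°.
Law of sines: p = r·sin P/sin R ≈ 7.0944.

7.09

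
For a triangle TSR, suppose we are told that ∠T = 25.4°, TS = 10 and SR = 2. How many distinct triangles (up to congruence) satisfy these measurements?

TS·sin T = 10·sin(25.4°) ≈ 4.289.
Since SR = 2 < 4.289 = TS sin T, no triangle exists.

0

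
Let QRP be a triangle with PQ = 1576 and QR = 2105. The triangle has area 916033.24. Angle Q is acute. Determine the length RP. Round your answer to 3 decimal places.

From area = ½·PQ·QR·sin Q, we get sin Q = 2·area/(PQ·QR) ≈ 0.55225.
Taking the acute solution, ∠Q ≈ 33.52°.
Law of cosines then gives RP ≈ 1176.2.

1176.164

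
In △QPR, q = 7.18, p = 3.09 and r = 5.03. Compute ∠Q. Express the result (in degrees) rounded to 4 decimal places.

122.5027

By the law of cosines, cos Q = (p² + r² − q²) / (2·p·r) ≈ -0.53734, so ∠Q ≈ 122.50°.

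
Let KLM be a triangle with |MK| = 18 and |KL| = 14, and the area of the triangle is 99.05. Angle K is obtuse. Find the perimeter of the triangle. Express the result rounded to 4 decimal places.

From area = ½·|MK|·|KL|·sin K, we get sin K = 2·area/(|MK|·|KL|) ≈ 0.78611.
Taking the obtuse solution, ∠K ≈ 128.18°.
Law of cosines then gives |LM| ≈ 28.836.
Perimeter = 28.836 + 18 + 14 = 60.836.

perimeter ≈ 60.8360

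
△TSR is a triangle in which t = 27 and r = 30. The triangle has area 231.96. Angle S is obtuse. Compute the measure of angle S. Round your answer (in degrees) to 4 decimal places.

∠S ≈ 145.0584°

From area = ½·r·t·sin S, we get sin S = 2·area/(r·t) ≈ 0.57274.
Taking the obtuse solution, ∠S ≈ 145.06°.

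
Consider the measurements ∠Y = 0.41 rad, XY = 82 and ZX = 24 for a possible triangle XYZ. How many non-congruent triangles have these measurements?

0

XY·sin Y = 82·sin(0.41 rad) ≈ 32.69.
Since ZX = 24 < 32.69 = XY sin Y, no triangle exists.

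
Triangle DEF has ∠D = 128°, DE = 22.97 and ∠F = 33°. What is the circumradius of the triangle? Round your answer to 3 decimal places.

The third angle is ∠E = 180° − ∠F − ∠D = 19.00°.
Law of sines: EF = DE·sin D/sin F ≈ 33.234.
Law of sines: FD = DE·sin E/sin F ≈ 13.731.
Circumradius = DE/(2 sin F) ≈ 21.087.

21.087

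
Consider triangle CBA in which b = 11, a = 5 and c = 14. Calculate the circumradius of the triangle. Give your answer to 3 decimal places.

By the law of cosines, cos C = (b² + a² − c²) / (2·b·a) ≈ -0.45455, so ∠C ≈ 117.04°.
Circumradius = c/(2 sin C) ≈ 7.8588.

R ≈ 7.859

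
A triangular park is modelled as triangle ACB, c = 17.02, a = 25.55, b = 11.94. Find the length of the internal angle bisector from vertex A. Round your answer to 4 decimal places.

By the law of cosines, cos A = (c² + b² − a²) / (2·c·b) ≈ -0.54266, so ∠A ≈ 122.87°.
The bisector from A has length 2·c·b·cos(∠A/2)/(c+b) ≈ 6.7112.

t_A ≈ 6.7112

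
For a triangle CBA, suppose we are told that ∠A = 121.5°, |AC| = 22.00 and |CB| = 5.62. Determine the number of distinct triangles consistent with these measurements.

|AC|·sin A = 22.00·sin(121.5°) ≈ 18.76.
Since ∠A is not acute, a triangle exists only if |CB| > |AC|; here |CB| ≤ |AC|, so there is no triangle.

0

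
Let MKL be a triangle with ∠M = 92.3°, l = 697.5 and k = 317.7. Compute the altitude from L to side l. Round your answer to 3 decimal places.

By the law of cosines, m² = k² + l² − 2·k·l·cos M = 6.0523e+05, so m ≈ 777.96.
Area = ½·k·l·sin M ≈ 1.1071e+05.
The altitude from L has length 2·area/l ≈ 317.44.

h_L ≈ 317.444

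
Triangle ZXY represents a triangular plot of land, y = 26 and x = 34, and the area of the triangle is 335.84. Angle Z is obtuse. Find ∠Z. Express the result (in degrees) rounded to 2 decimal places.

∠Z ≈ 130.55°

From area = ½·x·y·sin Z, we get sin Z = 2·area/(x·y) ≈ 0.75982.
Taking the obtuse solution, ∠Z ≈ 130.55°.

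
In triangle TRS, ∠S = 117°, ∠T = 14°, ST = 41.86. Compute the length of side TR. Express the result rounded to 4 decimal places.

49.4197

The third angle is ∠R = 180° − ∠S − ∠T = 49.00°.
Law of sines: TR = ST·sin S/sin R ≈ 49.42.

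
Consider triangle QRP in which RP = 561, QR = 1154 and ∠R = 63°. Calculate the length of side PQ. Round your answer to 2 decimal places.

1028.89

By the law of cosines, PQ² = QR² + RP² − 2·QR·RP·cos R = 1.0586e+06, so PQ ≈ 1028.9.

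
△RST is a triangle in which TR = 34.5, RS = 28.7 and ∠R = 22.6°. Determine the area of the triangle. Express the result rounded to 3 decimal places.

190.255

Area = ½·TR·RS·sin R ≈ 190.26.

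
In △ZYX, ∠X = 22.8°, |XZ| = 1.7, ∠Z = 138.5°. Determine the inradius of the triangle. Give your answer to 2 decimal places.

r ≈ 0.32

The third angle is ∠Y = 180° − ∠X − ∠Z = 18.70°.
Law of sines: |YX| = |XZ|·sin Z/sin Y ≈ 3.5134.
Law of sines: |ZY| = |XZ|·sin X/sin Y ≈ 2.0547.
Area = ½·|XZ|·|YX|·sin X ≈ 1.1573.
Semiperimeter s = (3.5134+1.7+2.0547)/2 = 3.6341.
Inradius = area/s = 1.1573/3.6341 ≈ 0.31845.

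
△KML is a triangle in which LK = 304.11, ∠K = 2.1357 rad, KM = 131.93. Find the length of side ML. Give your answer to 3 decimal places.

By the law of cosines, ML² = LK² + KM² − 2·LK·KM·cos K = 1.5284e+05, so ML ≈ 390.95.

390.954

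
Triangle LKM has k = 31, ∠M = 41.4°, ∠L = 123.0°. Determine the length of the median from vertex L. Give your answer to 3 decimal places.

The third angle is ∠K = 180° − ∠M − ∠L = 15.60°.
Law of sines: l = k·sin L/sin K ≈ 96.679.
Law of sines: m = k·sin M/sin K ≈ 76.233.
Median from L: ½√(2·k² + 2·m² − l²) ≈ 32.397.

m_L ≈ 32.397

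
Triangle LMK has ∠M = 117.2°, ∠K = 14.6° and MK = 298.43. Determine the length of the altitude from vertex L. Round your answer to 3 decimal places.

The third angle is ∠L = 180° − ∠M − ∠K = 48.20°.
Law of sines: KL = MK·sin M/sin L ≈ 356.05.
Law of sines: LM = MK·sin K/sin L ≈ 100.91.
Area = ½·MK·KL·sin K ≈ 13392.
The altitude from L has length 2·area/MK ≈ 89.75.

89.750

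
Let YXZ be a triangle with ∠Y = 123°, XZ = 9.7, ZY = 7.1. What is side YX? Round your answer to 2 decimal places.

3.79

Law of sines: sin X = ZY·sin Y/XZ ≈ 0.61387.
Since XZ ≥ ZY, only the acute value applies: ∠X ≈ 37.87°.
Then ∠Z = 180° − ∠Y − ∠X ≈ 19.13°.
Law of sines gives YX = XZ·sin Z/sin Y ≈ 3.7903.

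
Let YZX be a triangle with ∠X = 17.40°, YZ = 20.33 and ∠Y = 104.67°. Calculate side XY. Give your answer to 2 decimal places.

57.61

The third angle is ∠Z = 180° − ∠X − ∠Y = 57.93°.
Law of sines: XY = YZ·sin Z/sin X ≈ 57.61.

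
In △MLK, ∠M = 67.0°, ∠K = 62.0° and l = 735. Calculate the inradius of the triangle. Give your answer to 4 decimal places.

r ≈ 231.4877

The third angle is ∠L = 180° − ∠K − ∠M = 51.00°.
Law of sines: m = l·sin M/sin L ≈ 870.58.
Law of sines: k = l·sin K/sin L ≈ 835.06.
Area = ½·l·m·sin K ≈ 2.8249e+05.
Semiperimeter s = (870.58+735+835.06)/2 = 1220.3.
Inradius = area/s = 2.8249e+05/1220.3 ≈ 231.49.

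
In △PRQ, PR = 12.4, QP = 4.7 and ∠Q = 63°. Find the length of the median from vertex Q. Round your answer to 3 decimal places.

m_Q ≈ 8.240

Law of sines: sin R = QP·sin Q/PR ≈ 0.33772.
Since PR ≥ QP, only the acute value applies: ∠R ≈ 19.74°.
Then ∠P = 180° − ∠Q − ∠R ≈ 97.26°.
Law of sines gives RQ = PR·sin P/sin Q ≈ 13.805.
Median from Q: ½√(2·RQ² + 2·QP² − PR²) ≈ 8.24.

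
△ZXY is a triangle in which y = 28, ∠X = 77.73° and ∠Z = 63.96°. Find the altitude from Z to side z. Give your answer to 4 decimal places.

The third angle is ∠Y = 180° − ∠Z − ∠X = 38.31°.
Law of sines: z = y·sin Z/sin Y ≈ 40.582.
Law of sines: x = y·sin X/sin Y ≈ 44.136.
Area = ½·y·z·sin X ≈ 555.17.
The altitude from Z has length 2·area/z ≈ 27.36.

h_Z ≈ 27.3604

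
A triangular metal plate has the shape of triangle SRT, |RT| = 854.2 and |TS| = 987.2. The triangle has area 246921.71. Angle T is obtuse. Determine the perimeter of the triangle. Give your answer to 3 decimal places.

3593.909

From area = ½·|RT|·|TS|·sin T, we get sin T = 2·area/(|RT|·|TS|) ≈ 0.58563.
Taking the obtuse solution, ∠T ≈ 144.15°.
Law of cosines then gives |SR| ≈ 1752.5.
Perimeter = 854.2 + 987.2 + 1752.5 = 3593.9.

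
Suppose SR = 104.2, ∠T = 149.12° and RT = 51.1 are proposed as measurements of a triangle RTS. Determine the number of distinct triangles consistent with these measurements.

1

RT·sin T = 51.1·sin(149.12°) ≈ 26.23.
Since ∠T is not acute, a triangle exists only if SR > RT; here SR > RT, so there is exactly one triangle.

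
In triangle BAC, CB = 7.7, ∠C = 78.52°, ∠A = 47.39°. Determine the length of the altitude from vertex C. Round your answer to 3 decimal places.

The third angle is ∠B = 180° − ∠A − ∠C = 54.09°.
Law of sines: AC = CB·sin B/sin A ≈ 8.4738.
Law of sines: BA = CB·sin C/sin A ≈ 10.253.
Area = ½·CB·AC·sin C ≈ 31.971.
The altitude from C has length 2·area/BA ≈ 6.2365.

h_C ≈ 6.237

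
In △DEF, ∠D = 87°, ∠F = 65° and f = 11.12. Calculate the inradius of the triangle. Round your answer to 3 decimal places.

r ≈ 2.196

The third angle is ∠E = 180° − ∠F − ∠D = 28.00°.
Law of sines: d = f·sin D/sin F ≈ 12.253.
Law of sines: e = f·sin E/sin F ≈ 5.7602.
Area = ½·f·d·sin E ≈ 31.983.
Semiperimeter s = (12.253+5.7602+11.12)/2 = 14.566.
Inradius = area/s = 31.983/14.566 ≈ 2.1956.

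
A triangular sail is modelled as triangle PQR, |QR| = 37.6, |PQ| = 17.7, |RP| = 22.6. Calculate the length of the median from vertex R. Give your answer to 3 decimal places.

29.731

Median from R: ½√(2·|QR|² + 2·|RP|² − |PQ|²) ≈ 29.731.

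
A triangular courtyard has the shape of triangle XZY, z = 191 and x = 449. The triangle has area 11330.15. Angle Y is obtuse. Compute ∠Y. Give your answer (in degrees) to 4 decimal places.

From area = ½·x·z·sin Y, we get sin Y = 2·area/(x·z) ≈ 0.26423.
Taking the obtuse solution, ∠Y ≈ 164.68°.

164.6787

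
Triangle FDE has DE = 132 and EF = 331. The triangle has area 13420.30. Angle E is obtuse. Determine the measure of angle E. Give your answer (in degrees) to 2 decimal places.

From area = ½·DE·EF·sin E, we get sin E = 2·area/(DE·EF) ≈ 0.61431.
Taking the obtuse solution, ∠E ≈ 142.10°.

∠E ≈ 142.10°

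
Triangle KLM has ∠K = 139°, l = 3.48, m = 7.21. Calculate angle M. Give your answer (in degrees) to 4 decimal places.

27.9327

By the law of cosines, k² = l² + m² − 2·l·m·cos K = 101.97, so k ≈ 10.098.
Law of cosines again: cos M = (k² + l² − m²)/(2·k·l) ≈ 0.88350, so ∠M ≈ 27.93°.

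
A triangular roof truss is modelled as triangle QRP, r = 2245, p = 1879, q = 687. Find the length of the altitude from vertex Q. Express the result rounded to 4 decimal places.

Semiperimeter s = (687 + 2245 + 1879)/2 = 2405.5.
Heron's formula: area = √(2405.5·1718.5·160.5·526.5) ≈ 5.9104e+05.
The altitude from Q has length 2·area/q ≈ 1720.6.

1720.6297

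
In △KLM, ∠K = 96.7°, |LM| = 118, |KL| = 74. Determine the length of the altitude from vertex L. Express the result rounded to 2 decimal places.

Law of sines: sin M = |KL|·sin K/|LM| ≈ 0.62284.
Since |LM| ≥ |KL|, only the acute value applies: ∠M ≈ 38.52°.
Then ∠L = 180° − ∠K − ∠M ≈ 44.78°.
Law of sines gives |MK| = |LM|·sin L/sin K ≈ 83.684.
Area = ½·|LM|·|KL|·sin L ≈ 3075.2.
The altitude from L has length 2·area/|MK| ≈ 73.495.

73.49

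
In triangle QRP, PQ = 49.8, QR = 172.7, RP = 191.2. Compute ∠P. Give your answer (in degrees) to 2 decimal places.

61.07

By the law of cosines, cos P = (RP² + PQ² − QR²) / (2·RP·PQ) ≈ 0.48374, so ∠P ≈ 61.07°.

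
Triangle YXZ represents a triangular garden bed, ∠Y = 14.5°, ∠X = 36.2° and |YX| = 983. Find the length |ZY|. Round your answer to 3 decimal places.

The third angle is ∠Z = 180° − ∠Y − ∠X = 129.30°.
Law of sines: |ZY| = |YX|·sin X/sin Z ≈ 750.24.

750.239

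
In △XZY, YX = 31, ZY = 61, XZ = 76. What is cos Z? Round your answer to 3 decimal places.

By the law of cosines, cos Z = (XZ² + ZY² − YX²) / (2·XZ·ZY) ≈ 0.92062, so ∠Z ≈ 22.98°.

cos Z ≈ 0.921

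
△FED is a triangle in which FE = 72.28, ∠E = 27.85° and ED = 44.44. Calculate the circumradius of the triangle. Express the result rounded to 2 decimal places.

R ≈ 41.72

By the law of cosines, DF² = FE² + ED² − 2·FE·ED·cos E = 1519.2, so DF ≈ 38.976.
Area = ½·FE·ED·sin E ≈ 750.29.
Circumradius = DF/(2 sin E) ≈ 41.717.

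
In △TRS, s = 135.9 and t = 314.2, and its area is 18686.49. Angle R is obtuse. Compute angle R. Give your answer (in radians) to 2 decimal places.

∠R ≈ 2.08 rad

From area = ½·s·t·sin R, we get sin R = 2·area/(s·t) ≈ 0.87525.
Taking the obtuse solution, ∠R ≈ 2.076 rad.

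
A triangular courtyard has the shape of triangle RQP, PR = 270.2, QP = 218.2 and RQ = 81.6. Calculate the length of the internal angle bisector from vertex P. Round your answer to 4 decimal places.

t_P ≈ 239.3990

By the law of cosines, cos P = (QP² + PR² − RQ²) / (2·QP·PR) ≈ 0.96646, so ∠P ≈ 14.88°.
The bisector from P has length 2·QP·PR·cos(∠P/2)/(QP+PR) ≈ 239.4.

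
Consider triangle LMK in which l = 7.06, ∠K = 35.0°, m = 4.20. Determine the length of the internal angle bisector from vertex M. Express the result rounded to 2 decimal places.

t_M ≈ 5.15

By the law of cosines, k² = l² + m² − 2·l·m·cos K = 18.905, so k ≈ 4.3479.
Law of cosines again: cos M = (k² + l² − m²)/(2·k·l) ≈ 0.83248, so ∠M ≈ 33.65°.
The bisector from M has length 2·k·l·cos(∠M/2)/(k+l) ≈ 5.1513.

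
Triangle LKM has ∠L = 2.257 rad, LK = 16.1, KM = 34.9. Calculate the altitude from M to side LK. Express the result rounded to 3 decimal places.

17.330

Law of sines: sin M = LK·sin L/KM ≈ 0.35690.
Since KM ≥ LK, only the acute value applies: ∠M ≈ 0.365 rad.
Then ∠K = π − ∠L − ∠M ≈ 0.520 rad.
Law of sines gives ML = KM·sin K/sin L ≈ 22.401.
Area = ½·KM·LK·sin K ≈ 139.51.
The altitude from M has length 2·area/LK ≈ 17.33.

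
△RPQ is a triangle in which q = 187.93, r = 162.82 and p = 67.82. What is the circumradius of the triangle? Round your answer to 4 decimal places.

95.7184

By the law of cosines, cos R = (p² + q² − r²) / (2·p·q) ≈ 0.52595, so ∠R ≈ 1.017 rad.
Circumradius = r/(2 sin R) ≈ 95.718.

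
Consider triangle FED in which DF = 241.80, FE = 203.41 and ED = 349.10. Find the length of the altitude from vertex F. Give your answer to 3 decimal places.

h_F ≈ 137.312

Semiperimeter s = (349.1 + 241.8 + 203.41)/2 = 397.16.
Heron's formula: area = √(397.16·48.055·155.36·193.75) ≈ 23968.
The altitude from F has length 2·area/ED ≈ 137.31.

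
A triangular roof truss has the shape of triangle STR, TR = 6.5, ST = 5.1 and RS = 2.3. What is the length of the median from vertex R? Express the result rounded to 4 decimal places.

4.1554

Median from R: ½√(2·TR² + 2·RS² − ST²) ≈ 4.1554.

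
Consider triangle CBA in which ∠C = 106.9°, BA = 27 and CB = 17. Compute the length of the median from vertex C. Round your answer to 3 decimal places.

Law of sines: sin A = CB·sin C/BA ≈ 0.60244.
Since BA ≥ CB, only the acute value applies: ∠A ≈ 37.04°.
Then ∠B = 180° − ∠C − ∠A ≈ 36.06°.
Law of sines gives AC = BA·sin B/sin C ≈ 16.609.
Median from C: ½√(2·AC² + 2·CB² − BA²) ≈ 10.009.

10.009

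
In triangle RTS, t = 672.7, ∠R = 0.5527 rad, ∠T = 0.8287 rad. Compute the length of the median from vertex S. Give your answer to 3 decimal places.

374.414

The third angle is ∠S = π − ∠R − ∠T = 1.7602 rad.
Law of sines: r = t·sin R/sin T ≈ 479.15.
Law of sines: s = t·sin S/sin T ≈ 896.37.
Median from S: ½√(2·r² + 2·t² − s²) ≈ 374.41.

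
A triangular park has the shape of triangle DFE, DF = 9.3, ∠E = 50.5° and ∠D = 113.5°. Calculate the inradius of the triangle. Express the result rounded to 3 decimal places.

The third angle is ∠F = 180° − ∠E − ∠D = 16.00°.
Law of sines: FE = DF·sin D/sin E ≈ 11.053.
Law of sines: ED = DF·sin F/sin E ≈ 3.3221.
Area = ½·DF·FE·sin F ≈ 14.167.
Semiperimeter s = (11.053+3.3221+9.3)/2 = 11.837.
Inradius = area/s = 14.167/11.837 ≈ 1.1968.

r ≈ 1.197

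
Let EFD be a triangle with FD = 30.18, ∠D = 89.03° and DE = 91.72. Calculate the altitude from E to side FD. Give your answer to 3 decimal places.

91.707

By the law of cosines, EF² = FD² + DE² − 2·FD·DE·cos D = 9229.7, so EF ≈ 96.071.
Area = ½·FD·DE·sin D ≈ 1383.9.
The altitude from E has length 2·area/FD ≈ 91.707.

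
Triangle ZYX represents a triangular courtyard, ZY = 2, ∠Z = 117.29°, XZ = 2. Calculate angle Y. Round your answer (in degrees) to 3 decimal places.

31.355

By the law of cosines, YX² = XZ² + ZY² − 2·XZ·ZY·cos Z = 11.668, so YX ≈ 3.4158.
Law of cosines again: cos Y = (ZY² + YX² − XZ²)/(2·ZY·YX) ≈ 0.85396, so ∠Y ≈ 31.36°.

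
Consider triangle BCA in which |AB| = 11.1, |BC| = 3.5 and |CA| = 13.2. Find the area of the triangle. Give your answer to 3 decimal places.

Semiperimeter s = (13.2 + 11.1 + 3.5)/2 = 13.9.
Heron's formula: area = √(13.9·0.7·2.8·10.4) ≈ 16.833.

area ≈ 16.833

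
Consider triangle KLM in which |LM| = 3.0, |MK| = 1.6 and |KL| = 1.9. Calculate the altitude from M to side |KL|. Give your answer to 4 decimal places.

Semiperimeter s = (3 + 1.6 + 1.9)/2 = 3.25.
Heron's formula: area = √(3.25·0.25·1.65·1.35) ≈ 1.3453.
The altitude from M has length 2·area/|KL| ≈ 1.4161.

1.4161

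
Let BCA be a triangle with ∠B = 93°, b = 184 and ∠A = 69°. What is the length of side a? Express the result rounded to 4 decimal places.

172.0145

The third angle is ∠C = 180° − ∠A − ∠B = 18.00°.
Law of sines: a = b·sin A/sin B ≈ 172.01.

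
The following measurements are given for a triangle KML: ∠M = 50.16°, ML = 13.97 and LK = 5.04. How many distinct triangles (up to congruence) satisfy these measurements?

0

ML·sin M = 13.97·sin(50.16°) ≈ 10.73.
Since LK = 5.04 < 10.73 = ML sin M, no triangle exists.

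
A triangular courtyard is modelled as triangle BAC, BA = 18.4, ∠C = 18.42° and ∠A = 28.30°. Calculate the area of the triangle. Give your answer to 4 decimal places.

area ≈ 184.9028

The third angle is ∠B = 180° − ∠A − ∠C = 133.28°.
Law of sines: AC = BA·sin B/sin C ≈ 42.393.
Law of sines: CB = BA·sin A/sin C ≈ 27.607.
Area = ½·BA·AC·sin A ≈ 184.9.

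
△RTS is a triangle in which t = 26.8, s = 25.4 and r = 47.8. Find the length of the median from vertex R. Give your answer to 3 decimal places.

10.511

Median from R: ½√(2·t² + 2·s² − r²) ≈ 10.511.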